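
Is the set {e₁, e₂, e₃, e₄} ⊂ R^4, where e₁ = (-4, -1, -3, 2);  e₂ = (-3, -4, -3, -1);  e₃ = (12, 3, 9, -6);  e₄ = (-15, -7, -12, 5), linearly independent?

One vector is a scalar multiple of another, so the set is dependent.

linearly dependent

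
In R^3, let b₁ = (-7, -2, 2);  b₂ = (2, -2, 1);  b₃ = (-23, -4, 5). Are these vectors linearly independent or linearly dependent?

Form the 3×3 matrix with these as columns; its determinant is 0.
A zero determinant means the columns are linearly dependent.
Indeed 3b₁ - b₂ - b₃ = 0.

linearly dependent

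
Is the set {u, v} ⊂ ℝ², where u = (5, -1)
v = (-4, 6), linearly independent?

linearly independent

Row-reduce the matrix whose columns are u, v.
The reduction yields 2 nonzero rows, so the rank is 2.
Since rank = 2 (the number of vectors), the set is linearly independent.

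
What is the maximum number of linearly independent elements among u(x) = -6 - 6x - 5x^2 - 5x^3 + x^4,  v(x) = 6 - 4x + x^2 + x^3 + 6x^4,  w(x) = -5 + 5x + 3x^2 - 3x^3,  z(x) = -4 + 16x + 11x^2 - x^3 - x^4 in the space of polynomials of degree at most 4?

Pass to coordinate vectors with respect to the basis {1, x, …, x^4}.
Put the 5×4 matrix [u|v|w|z] into echelon form.
There are 3 pivot columns, so rank = 3.

3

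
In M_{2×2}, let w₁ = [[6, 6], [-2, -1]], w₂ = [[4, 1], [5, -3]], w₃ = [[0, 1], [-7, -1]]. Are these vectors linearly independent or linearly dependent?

linearly independent

Take coordinates with respect to the standard basis {E₁₁, E₁₂, E₂₁, E₂₂}.
Place the vectors as rows of a 3×4 matrix and reduce to echelon form.
The reduction yields 3 nonzero rows, so the rank is 3.
Since rank = 3 (the number of vectors), the set is linearly independent.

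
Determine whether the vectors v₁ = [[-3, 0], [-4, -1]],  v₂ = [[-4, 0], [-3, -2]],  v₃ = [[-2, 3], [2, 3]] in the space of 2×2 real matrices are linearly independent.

Write each element as a coordinate vector in ℝ⁴ using {E₁₁, E₁₂, E₂₁, E₂₂}.
Row-reduce the matrix whose columns are v₁, v₂, v₃.
The reduction yields 3 nonzero rows, so the rank is 3.
Since rank = 3 (the number of vectors), the set is linearly independent.

linearly independent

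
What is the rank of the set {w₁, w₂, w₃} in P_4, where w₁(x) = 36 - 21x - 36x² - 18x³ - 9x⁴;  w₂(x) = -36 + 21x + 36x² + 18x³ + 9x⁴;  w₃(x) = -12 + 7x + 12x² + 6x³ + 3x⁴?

1

Represent each element by its coordinate vector in ℝ⁵.
Form the matrix with w₁, w₂, w₃ as columns and reduce.
Exactly 1 pivot survives; hence the rank is 1.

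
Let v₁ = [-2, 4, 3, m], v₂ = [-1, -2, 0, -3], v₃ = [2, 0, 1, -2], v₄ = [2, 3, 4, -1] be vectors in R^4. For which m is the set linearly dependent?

The vectors are dependent exactly when the determinant of the matrix with rows v₁, v₂, v₃, v₄ vanishes.
The determinant works out to 50 - 15*m.
Solving 50 - 15*m = 0 yields m = 10/3.

m = 10/3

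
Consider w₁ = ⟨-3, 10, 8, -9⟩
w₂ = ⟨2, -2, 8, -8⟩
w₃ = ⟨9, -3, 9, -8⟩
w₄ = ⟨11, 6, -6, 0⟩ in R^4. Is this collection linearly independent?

Place the vectors as rows of a 4×4 matrix and reduce to echelon form.
The reduction yields 4 nonzero rows, so the rank is 4.
Since rank = 4 (the number of vectors), the set is linearly independent.

linearly independent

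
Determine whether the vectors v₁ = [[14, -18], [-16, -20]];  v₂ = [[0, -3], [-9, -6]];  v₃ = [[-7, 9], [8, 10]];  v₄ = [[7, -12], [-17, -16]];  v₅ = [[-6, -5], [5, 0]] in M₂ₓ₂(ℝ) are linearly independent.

Take coordinates with respect to the standard basis {E₁₁, E₁₂, E₂₁, E₂₂}.
There are 5 vectors in a 4-dimensional space, so they cannot be linearly independent.

linearly dependent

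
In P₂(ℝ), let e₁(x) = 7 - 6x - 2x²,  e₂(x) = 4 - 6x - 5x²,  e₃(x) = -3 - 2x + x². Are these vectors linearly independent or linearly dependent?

linearly independent

Write each element as a coordinate vector in ℝ³ using {1, x, x²}.
The matrix [e₁|e₂|e₃] has determinant -126.
A nonzero determinant means the columns are linearly independent.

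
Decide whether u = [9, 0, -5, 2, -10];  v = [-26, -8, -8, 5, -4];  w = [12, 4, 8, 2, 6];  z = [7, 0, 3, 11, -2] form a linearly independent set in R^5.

Row-reduce the matrix whose columns are u, v, w, z.
The reduction yields 3 nonzero rows, so the rank is 3.
Since rank 3 < 4, the set is linearly dependent.

linearly dependent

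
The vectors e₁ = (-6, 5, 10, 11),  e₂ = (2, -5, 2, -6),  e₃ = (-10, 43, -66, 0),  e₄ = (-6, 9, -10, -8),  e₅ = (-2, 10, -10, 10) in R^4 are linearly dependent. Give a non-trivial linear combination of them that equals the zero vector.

2e₁ + 3e₂ + e₃ - 2e₄ - 2e₅ = 0

Set up α₁e₁ + … + α₅e₅ = 0 and solve the homogeneous system.
The free variable yields coefficients (2, 3, 1, -2, -2) (any nonzero multiple also works).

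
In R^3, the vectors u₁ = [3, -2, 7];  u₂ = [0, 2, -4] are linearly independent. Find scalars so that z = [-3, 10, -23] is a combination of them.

z = -u₁ + 4u₂

Since u₁, u₂ are independent, the coefficients expressing z are uniquely determined by a linear system.
Back-substitution yields (α₁, α₂) = (-1, 4).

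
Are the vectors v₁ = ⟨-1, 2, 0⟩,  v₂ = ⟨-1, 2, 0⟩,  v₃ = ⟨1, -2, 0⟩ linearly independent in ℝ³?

Two of the vectors are equal, giving an immediate dependence.

linearly dependent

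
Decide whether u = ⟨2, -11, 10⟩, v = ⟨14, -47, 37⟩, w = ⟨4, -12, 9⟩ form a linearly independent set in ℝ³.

linearly dependent

The matrix [u|v|w] has determinant 0.
A zero determinant means the columns are linearly dependent.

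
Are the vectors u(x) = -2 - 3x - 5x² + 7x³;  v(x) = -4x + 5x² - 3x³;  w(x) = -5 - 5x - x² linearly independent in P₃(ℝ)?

Take coordinates with respect to the standard basis {1, x, …, x³}.
Place the vectors as rows of a 3×4 matrix and reduce to echelon form.
The reduction yields 3 nonzero rows, so the rank is 3.
Since rank = 3 (the number of vectors), the set is linearly independent.

linearly independent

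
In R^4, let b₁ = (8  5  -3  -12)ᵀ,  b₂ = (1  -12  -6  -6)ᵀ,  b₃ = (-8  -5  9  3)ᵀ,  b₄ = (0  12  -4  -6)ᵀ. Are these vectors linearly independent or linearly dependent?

linearly independent

The matrix [b₁|b₂|b₃|b₄] has determinant 14724.
A nonzero determinant means the columns are linearly independent.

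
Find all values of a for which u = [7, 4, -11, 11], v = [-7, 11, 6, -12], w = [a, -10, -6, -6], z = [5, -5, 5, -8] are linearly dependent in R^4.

a = 36

Place the vectors as rows of a 4×4 matrix; dependence ⇔ determinant zero.
Expanding, det = 23220 - 645*a.
Solving 23220 - 645*a = 0 yields a = 36.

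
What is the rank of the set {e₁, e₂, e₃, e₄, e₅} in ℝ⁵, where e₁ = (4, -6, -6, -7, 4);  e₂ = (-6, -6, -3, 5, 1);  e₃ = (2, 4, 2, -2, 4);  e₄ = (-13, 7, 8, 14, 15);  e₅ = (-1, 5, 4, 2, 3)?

Put the 5×5 matrix [e₁|e₂|e₃|e₄|e₅] into echelon form.
Exactly 4 pivots survive; hence the rank is 4.

rank 4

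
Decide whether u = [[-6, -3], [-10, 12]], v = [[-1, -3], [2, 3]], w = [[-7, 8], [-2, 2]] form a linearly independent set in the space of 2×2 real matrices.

linearly independent

Take coordinates with respect to the standard basis {E₁₁, E₁₂, E₂₁, E₂₂}.
Row-reduce the matrix whose columns are u, v, w.
The reduction yields 3 nonzero rows, so the rank is 3.
Since rank = 3 (the number of vectors), the set is linearly independent.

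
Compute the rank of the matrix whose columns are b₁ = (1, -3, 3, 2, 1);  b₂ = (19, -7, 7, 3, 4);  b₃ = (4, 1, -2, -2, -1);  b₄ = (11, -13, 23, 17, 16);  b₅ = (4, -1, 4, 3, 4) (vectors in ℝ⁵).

Form the matrix with b₁, b₂, b₃, b₄, b₅ as columns and reduce.
There are 3 pivot columns, so rank = 3.

rank 3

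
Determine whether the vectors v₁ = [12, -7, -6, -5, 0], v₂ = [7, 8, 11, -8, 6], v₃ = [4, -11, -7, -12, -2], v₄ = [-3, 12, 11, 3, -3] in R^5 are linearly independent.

linearly independent

Row-reduce the matrix whose columns are v₁, v₂, v₃, v₄.
The reduction yields 4 nonzero rows, so the rank is 4.
Since rank = 4 (the number of vectors), the set is linearly independent.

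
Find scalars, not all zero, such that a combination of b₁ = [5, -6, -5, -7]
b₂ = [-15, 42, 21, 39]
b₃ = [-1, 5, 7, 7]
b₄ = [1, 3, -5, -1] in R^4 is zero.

3b₁ + b₂ - 3b₃ - 3b₄ = 0

Set up α₁b₁ + … + α₄b₄ = 0 and solve the homogeneous system.
The free variable yields coefficients (3, 1, -3, -3) (any nonzero multiple also works).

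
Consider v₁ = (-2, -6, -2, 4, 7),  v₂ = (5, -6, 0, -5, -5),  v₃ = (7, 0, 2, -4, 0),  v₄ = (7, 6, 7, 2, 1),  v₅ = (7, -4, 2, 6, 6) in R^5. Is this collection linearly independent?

Place the vectors as rows of a 5×5 matrix and reduce to echelon form.
The reduction yields 5 nonzero rows, so the rank is 5.
Since rank = 5 (the number of vectors), the set is linearly independent.

linearly independent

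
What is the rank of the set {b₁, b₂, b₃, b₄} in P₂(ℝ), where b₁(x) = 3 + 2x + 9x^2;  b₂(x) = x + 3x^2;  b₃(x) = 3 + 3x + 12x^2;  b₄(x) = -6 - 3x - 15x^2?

Use coordinates relative to {1, x, x^2}.
Apply Gaussian elimination to the matrix whose rows are b₁, b₂, b₃, b₄.
There are 2 pivot columns, so rank = 2.
(With 4 elements in a 3-dimensional space the rank is at most 3.)

rank 2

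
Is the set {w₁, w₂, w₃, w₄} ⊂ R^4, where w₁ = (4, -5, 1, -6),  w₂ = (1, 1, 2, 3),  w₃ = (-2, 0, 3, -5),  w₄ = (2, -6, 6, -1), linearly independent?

Place the vectors as rows of a 4×4 matrix and reduce to echelon form.
The reduction yields 4 nonzero rows, so the rank is 4.
Since rank = 4 (the number of vectors), the set is linearly independent.

linearly independent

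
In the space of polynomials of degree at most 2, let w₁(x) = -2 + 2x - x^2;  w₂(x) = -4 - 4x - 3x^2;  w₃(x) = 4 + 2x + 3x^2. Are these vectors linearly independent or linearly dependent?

linearly independent

Take coordinates with respect to the standard basis {1, x, x^2}.
Place the vectors as rows of a 3×3 matrix and reduce to echelon form.
The reduction yields 3 nonzero rows, so the rank is 3.
Since rank = 3 (the number of vectors), the set is linearly independent.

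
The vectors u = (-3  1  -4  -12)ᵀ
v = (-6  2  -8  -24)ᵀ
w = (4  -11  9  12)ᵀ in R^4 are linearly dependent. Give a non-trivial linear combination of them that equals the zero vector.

Set up α₁u + … + α₃w = 0 and solve the homogeneous system.
A generator of the null space is (2, -1, 0).

2u - v = 0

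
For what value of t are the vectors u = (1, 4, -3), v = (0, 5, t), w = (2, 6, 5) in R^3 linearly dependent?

The vectors are dependent exactly when the determinant of the matrix with rows u, v, w vanishes.
Cofactor expansion gives det = 2*t + 55.
This vanishes exactly when t = -55/2.

t = -55/2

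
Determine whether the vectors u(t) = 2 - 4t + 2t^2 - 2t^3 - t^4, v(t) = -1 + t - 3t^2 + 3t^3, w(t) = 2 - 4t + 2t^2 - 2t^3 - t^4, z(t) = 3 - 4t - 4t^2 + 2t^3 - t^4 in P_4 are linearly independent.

linearly dependent

Write each element as a coordinate vector in ℝ⁵ using {1, t, …, t^4}.
Two of the vectors are equal, giving an immediate dependence.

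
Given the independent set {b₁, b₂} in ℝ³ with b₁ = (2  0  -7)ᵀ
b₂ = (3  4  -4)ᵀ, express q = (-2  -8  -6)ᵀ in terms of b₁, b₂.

q = 2b₁ - 2b₂

Solve the system with b₁, b₂ as columns and q as the right-hand side.
Back-substitution yields (a₁, a₂) = (2, -2).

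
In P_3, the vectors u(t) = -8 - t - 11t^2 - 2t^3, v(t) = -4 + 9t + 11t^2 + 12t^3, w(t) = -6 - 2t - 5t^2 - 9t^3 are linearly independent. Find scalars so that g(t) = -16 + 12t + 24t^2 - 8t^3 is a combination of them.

g = -2u + 2v + 4w

Take coordinate vectors relative to {1, t, …, t^3}.
Write g = a₁u + … + a₃w and equate components.
The system has the unique solution (a₁, a₂, a₃) = (-2, 2, 4).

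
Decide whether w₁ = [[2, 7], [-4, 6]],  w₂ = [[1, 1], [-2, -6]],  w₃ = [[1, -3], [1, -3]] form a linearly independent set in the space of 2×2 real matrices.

linearly independent

Take coordinates with respect to the standard basis {E₁₁, E₁₂, E₂₁, E₂₂}.
Place the vectors as rows of a 3×4 matrix and reduce to echelon form.
The reduction yields 3 nonzero rows, so the rank is 3.
Since rank = 3 (the number of vectors), the set is linearly independent.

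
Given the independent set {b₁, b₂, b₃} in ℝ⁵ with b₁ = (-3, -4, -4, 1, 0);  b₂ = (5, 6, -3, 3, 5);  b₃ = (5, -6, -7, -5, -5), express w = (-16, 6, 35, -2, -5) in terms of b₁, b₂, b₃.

w = -3b₁ - 3b₂ - 2b₃

Write w = α₁b₁ + … + α₃b₃ and equate components.
Back-substitution yields (α₁, α₂, α₃) = (-3, -3, -2).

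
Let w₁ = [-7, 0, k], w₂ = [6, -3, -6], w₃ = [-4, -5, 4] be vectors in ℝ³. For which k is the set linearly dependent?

k = 7

The set is linearly dependent precisely when det[w₁; w₂; w₃] = 0.
The determinant works out to 294 - 42*k.
This vanishes exactly when k = 7.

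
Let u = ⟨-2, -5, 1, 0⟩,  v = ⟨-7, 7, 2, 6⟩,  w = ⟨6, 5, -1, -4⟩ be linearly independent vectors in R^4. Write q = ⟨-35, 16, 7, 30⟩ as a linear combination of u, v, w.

Solve the system with u, v, w as columns and q as the right-hand side.
Back-substitution yields (a₁, a₂, a₃) = (-2, 3, -3).

q = -2u + 3v - 3w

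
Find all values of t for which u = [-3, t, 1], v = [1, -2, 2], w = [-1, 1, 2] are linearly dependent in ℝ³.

Dependence holds iff the 3×3 matrix [u v w] is singular.
Cofactor expansion gives det = 17 - 4*t.
Solving 17 - 4*t = 0 yields t = 17/4.

t = 17/4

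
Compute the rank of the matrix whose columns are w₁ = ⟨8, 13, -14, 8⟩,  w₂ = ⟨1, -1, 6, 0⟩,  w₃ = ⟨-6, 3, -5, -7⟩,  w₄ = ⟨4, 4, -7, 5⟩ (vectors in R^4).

Put the 4×4 matrix [w₁|w₂|w₃|w₄] into echelon form.
There are 3 pivot columns, so rank = 3.

3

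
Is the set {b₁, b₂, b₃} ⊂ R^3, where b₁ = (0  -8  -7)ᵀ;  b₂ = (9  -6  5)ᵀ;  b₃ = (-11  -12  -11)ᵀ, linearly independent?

linearly independent

Form the 3×3 matrix with these as columns; its determinant is 866.
A nonzero determinant means the columns are linearly independent.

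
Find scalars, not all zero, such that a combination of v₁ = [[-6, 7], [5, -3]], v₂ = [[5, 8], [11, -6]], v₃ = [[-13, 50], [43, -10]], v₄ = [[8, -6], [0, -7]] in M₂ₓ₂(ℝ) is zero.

2v₁ + 3v₂ - v₃ - 2v₄ = 0

Pass to coordinate vectors relative to the basis {E₁₁, E₁₂, E₂₁, E₂₂}.
Set up α₁v₁ + … + α₄v₄ = 0 and solve the homogeneous system.
A generator of the null space is (2, 3, -1, -2).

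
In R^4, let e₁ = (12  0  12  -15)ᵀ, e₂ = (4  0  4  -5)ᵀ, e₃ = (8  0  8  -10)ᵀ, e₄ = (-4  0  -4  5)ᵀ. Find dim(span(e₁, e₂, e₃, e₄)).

dim = 1

Row-reduce the 4×4 matrix with these as rows.
The echelon form has 1 nonzero row, so the rank is 1.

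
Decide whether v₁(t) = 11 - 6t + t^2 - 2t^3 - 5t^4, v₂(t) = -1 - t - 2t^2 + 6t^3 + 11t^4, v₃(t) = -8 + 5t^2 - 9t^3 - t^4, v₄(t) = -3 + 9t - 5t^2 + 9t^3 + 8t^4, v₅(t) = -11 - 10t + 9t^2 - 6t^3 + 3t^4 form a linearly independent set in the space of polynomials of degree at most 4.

Take coordinates with respect to the standard basis {1, t, …, t^4}.
The matrix [v₁|v₂|v₃|v₄|v₅] has determinant 19856.
A nonzero determinant means the columns are linearly independent.

linearly independent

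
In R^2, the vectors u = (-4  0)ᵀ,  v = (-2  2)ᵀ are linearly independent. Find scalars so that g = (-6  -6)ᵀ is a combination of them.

g = 3u - 3v

Set up the augmented matrix [u | v | g] and row-reduce.
Row-reducing the augmented matrix gives the unique coefficients (α₁, α₂) = (3, -3).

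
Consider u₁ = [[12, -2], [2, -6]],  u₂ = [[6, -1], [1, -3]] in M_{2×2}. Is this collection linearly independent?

linearly dependent

Write each element as a coordinate vector in ℝ⁴ using {E₁₁, E₁₂, E₂₁, E₂₂}.
Place the vectors as rows of a 2×4 matrix and reduce to echelon form.
The reduction yields 1 nonzero row, so the rank is 1.
Since rank 1 < 2, the set is linearly dependent.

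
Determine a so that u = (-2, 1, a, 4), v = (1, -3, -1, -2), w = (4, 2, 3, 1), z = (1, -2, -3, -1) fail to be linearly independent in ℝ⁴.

The set is linearly dependent precisely when det[u; v; w; z] = 0.
Expanding, det = 5*a + 115.
Setting this to zero gives a = -23.

a = -23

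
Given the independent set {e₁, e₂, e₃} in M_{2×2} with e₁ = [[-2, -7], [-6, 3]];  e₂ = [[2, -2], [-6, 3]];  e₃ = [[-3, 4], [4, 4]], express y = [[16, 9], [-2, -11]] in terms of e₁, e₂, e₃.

Take coordinate vectors relative to {E₁₁, E₁₂, E₂₁, E₂₂}.
Solve the system with e₁, e₂, e₃ as columns and y as the right-hand side.
Row-reducing the augmented matrix gives the unique coefficients (a₁, a₂, a₃) = (-3, 2, -2).

y = -3e₁ + 2e₂ - 2e₃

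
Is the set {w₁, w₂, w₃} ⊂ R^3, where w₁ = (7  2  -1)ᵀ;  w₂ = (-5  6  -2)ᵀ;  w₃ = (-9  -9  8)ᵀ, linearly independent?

Form the 3×3 matrix with these as columns; its determinant is 227.
A nonzero determinant means the columns are linearly independent.

linearly independent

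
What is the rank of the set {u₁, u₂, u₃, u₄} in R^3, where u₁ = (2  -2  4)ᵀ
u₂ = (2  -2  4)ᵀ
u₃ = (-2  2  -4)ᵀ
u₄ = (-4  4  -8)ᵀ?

1

Put the 3×4 matrix [u₁|u₂|u₃|u₄] into echelon form.
Exactly 1 pivot survives; hence the rank is 1.
(With 4 elements in a 3-dimensional space the rank is at most 3.)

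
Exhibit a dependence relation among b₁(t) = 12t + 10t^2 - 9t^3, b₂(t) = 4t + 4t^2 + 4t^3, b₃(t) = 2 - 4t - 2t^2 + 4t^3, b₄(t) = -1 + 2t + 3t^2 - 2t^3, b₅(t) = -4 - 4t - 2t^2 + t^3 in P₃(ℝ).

b₁ + b₃ - 2b₄ + b₅ = 0

Take coordinates with respect to {1, t, …, t^3}.
Row-reduce the matrix with b₁, b₂, b₃, b₄, b₅ as columns; the null space gives the coefficients.
The free variable yields coefficients (1, 0, 1, -2, 1) (any nonzero multiple also works).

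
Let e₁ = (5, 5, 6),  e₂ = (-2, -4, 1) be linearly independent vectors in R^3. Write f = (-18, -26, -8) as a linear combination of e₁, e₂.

f = -2e₁ + 4e₂

Write f = c₁e₁ + c₂e₂ and equate components.
Back-substitution yields (c₁, c₂) = (-2, 4).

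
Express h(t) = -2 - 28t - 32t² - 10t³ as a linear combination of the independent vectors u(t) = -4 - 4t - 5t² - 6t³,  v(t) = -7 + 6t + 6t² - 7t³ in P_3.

h = 4u - 2v

Take coordinate vectors relative to {1, t, …, t³}.
Solve the system with u, v as columns and h as the right-hand side.
The system has the unique solution (a₁, a₂) = (4, -2).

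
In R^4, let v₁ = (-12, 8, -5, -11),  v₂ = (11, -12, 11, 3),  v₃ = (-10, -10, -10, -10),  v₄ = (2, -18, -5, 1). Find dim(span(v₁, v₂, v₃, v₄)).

Apply Gaussian elimination to the matrix whose rows are v₁, v₂, v₃, v₄.
Exactly 3 pivots survive; hence the rank is 3.

3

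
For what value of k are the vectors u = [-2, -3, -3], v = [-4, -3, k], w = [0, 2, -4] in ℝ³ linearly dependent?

k = -12

Dependence holds iff the 3×3 matrix [u v w] is singular.
Expanding, det = 4*k + 48.
Setting this to zero gives k = -12.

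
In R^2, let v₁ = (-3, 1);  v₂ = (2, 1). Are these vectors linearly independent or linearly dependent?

linearly independent

Place the vectors as rows of a 2×2 matrix and reduce to echelon form.
The reduction yields 2 nonzero rows, so the rank is 2.
Since rank = 2 (the number of vectors), the set is linearly independent.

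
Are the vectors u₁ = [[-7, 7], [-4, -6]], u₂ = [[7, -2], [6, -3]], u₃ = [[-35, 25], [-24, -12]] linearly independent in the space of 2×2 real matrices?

linearly dependent

Write each element as a coordinate vector in ℝ⁴ using {E₁₁, E₁₂, E₂₁, E₂₂}.
Place the vectors as rows of a 3×4 matrix and reduce to echelon form.
The reduction yields 2 nonzero rows, so the rank is 2.
Since rank 2 < 3, the set is linearly dependent.
Indeed 3u₁ - 2u₂ - u₃ = 0.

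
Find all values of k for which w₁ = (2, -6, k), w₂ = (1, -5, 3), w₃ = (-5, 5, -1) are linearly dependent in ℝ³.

k = 16/5

The set is linearly dependent precisely when det[w₁; w₂; w₃] = 0.
Cofactor expansion gives det = 64 - 20*k.
This vanishes exactly when k = 16/5.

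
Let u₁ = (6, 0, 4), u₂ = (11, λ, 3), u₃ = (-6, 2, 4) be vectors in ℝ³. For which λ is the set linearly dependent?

The set is linearly dependent precisely when det[u₁; u₂; u₃] = 0.
Expanding, det = 48*λ + 52.
Solving 48*λ + 52 = 0 yields λ = -13/12.

λ = -13/12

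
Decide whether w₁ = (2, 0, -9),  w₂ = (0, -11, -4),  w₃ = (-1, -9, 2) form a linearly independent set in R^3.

Form the 3×3 matrix with these as columns; its determinant is -17.
A nonzero determinant means the columns are linearly independent.

linearly independent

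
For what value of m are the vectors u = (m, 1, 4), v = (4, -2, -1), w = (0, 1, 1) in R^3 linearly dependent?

Dependence holds iff the 3×3 matrix [u v w] is singular.
Expanding, det = 12 - m.
Setting this to zero gives m = 12.

m = 12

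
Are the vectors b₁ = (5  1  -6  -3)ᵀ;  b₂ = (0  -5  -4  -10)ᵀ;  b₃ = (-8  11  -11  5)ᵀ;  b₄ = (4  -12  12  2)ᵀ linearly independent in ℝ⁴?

Form the 4×4 matrix with these as columns; its determinant is 6110.
A nonzero determinant means the columns are linearly independent.

linearly independent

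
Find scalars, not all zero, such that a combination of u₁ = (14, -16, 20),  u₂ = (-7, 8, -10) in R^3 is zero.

Solve the homogeneous system with u₁, u₂ as columns by row-reducing the coefficient matrix.
One solution (up to scaling) is (1, 2).

u₁ + 2u₂ = 0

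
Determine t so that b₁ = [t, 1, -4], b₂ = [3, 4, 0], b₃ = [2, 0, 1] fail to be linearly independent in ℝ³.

Dependence holds iff the 3×3 matrix [b₁ b₂ b₃] is singular.
The determinant works out to 4*t + 29.
This vanishes exactly when t = -29/4.

t = -29/4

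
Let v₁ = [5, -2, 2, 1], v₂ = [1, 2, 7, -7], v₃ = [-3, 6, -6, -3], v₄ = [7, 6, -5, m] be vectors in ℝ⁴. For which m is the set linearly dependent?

Dependence holds iff the 4×4 matrix [v₁ v₂ v₃ v₄] is singular.
Cofactor expansion gives det = -216*m - 792.
Solving -216*m - 792 = 0 yields m = -11/3.

m = -11/3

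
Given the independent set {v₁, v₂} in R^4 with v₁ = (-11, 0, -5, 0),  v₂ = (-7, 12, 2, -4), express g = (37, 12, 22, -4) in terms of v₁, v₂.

g = -4v₁ + v₂

Solve the system with v₁, v₂ as columns and g as the right-hand side.
Back-substitution yields (a₁, a₂) = (-4, 1).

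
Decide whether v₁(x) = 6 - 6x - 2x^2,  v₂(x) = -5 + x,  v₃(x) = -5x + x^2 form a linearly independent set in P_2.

Take coordinates with respect to the standard basis {1, x, x^2}.
Place the vectors as rows of a 3×3 matrix and reduce to echelon form.
The reduction yields 3 nonzero rows, so the rank is 3.
Since rank = 3 (the number of vectors), the set is linearly independent.

linearly independent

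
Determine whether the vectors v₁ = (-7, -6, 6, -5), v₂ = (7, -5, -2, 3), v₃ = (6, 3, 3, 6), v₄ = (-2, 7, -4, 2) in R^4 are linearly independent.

linearly independent

Place the vectors as rows of a 4×4 matrix and reduce to echelon form.
The reduction yields 4 nonzero rows, so the rank is 4.
Since rank = 4 (the number of vectors), the set is linearly independent.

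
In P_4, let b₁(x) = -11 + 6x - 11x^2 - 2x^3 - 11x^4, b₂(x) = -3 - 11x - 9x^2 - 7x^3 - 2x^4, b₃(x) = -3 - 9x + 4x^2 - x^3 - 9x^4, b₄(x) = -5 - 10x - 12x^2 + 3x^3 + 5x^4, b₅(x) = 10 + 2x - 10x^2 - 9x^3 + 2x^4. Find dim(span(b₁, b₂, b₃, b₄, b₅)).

dim = 5

Represent each element by its coordinate vector in ℝ⁵.
Row-reduce the 5×5 matrix with these as rows.
There are 5 pivot columns, so rank = 5.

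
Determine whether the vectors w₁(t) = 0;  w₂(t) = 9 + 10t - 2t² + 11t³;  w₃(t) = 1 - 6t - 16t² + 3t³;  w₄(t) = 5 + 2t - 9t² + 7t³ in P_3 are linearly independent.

linearly dependent

Take coordinates with respect to the standard basis {1, t, …, t³}.
One of the vectors is the zero vector, so the set is linearly dependent.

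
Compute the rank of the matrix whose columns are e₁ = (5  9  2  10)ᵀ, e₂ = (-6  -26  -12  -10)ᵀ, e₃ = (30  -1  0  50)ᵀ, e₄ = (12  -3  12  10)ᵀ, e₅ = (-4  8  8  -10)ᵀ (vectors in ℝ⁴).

3

Row-reduce the 5×4 matrix with these as rows.
Exactly 3 pivots survive; hence the rank is 3.
(With 5 elements in a 4-dimensional space the rank is at most 4.)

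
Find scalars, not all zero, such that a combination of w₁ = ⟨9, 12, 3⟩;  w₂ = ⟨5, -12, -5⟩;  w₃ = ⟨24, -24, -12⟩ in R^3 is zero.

Row-reduce the matrix with w₁, w₂, w₃ as columns; the null space gives the coefficients.
One solution (up to scaling) is (1, 3, -1).

w₁ + 3w₂ - w₃ = 0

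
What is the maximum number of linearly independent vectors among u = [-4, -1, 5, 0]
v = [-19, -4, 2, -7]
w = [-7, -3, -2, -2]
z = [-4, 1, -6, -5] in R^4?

3

Form the matrix with u, v, w, z as columns and reduce.
The echelon form has 3 nonzero rows, so the rank is 3.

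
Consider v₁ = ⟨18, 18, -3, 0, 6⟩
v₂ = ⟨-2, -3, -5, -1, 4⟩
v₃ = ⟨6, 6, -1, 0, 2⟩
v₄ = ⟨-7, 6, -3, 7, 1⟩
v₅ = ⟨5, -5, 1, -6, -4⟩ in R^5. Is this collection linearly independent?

linearly dependent

One vector is a scalar multiple of another, so the set is dependent.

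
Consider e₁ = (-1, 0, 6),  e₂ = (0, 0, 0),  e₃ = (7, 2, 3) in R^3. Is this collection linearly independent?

One of the vectors is the zero vector, so the set is linearly dependent.

linearly dependent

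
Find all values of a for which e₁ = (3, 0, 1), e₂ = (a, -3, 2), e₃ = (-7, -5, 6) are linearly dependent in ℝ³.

Dependence holds iff the 3×3 matrix [e₁ e₂ e₃] is singular.
Expanding, det = -5*a - 45.
Setting this to zero gives a = -9.

a = -9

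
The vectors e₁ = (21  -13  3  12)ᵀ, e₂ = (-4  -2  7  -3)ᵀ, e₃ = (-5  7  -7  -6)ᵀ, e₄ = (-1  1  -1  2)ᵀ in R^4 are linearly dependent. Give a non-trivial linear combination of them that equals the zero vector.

e₁ + 2e₂ + 2e₃ + 3e₄ = 0

Write the vectors as columns of a matrix and find a nonzero vector in its null space.
One solution (up to scaling) is (1, 2, 2, 3).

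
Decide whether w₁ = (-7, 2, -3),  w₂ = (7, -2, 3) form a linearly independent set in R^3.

Row-reduce the matrix whose columns are w₁, w₂.
The reduction yields 1 nonzero row, so the rank is 1.
Since rank 1 < 2, the set is linearly dependent.

linearly dependent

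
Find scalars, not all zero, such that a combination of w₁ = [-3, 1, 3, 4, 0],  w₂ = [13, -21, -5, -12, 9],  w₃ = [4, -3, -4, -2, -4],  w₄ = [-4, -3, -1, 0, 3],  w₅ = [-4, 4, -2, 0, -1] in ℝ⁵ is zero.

3w₁ + w₂ - 2w₄ + 3w₅ = 0

Row-reduce the matrix with w₁, w₂, w₃, w₄, w₅ as columns; the null space gives the coefficients.
The free variable yields coefficients (3, 1, 0, -2, 3) (any nonzero multiple also works).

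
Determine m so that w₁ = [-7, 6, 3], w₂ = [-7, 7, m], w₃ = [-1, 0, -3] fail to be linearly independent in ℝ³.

The vectors are dependent exactly when the determinant of the matrix with rows w₁, w₂, w₃ vanishes.
The determinant works out to 42 - 6*m.
Solving 42 - 6*m = 0 yields m = 7.

m = 7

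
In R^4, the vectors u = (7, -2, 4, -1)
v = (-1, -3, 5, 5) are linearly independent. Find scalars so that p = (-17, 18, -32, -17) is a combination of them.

Since u, v are independent, the coefficients expressing p are uniquely determined by a linear system.
The system has the unique solution (a₁, a₂) = (-3, -4).

p = -3u - 4v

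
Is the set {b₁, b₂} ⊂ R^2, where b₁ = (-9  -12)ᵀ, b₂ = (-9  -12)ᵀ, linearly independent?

Two of the vectors are equal, giving an immediate dependence.

linearly dependent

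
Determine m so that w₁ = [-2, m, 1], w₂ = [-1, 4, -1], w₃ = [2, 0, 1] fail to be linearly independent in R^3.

m = -16

The set is linearly dependent precisely when det[w₁; w₂; w₃] = 0.
The determinant works out to -m - 16.
This vanishes exactly when m = -16.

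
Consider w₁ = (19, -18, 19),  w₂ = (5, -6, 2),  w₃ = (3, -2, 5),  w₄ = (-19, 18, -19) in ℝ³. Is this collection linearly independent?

linearly dependent

There are 4 vectors in a 3-dimensional space, so they cannot be linearly independent.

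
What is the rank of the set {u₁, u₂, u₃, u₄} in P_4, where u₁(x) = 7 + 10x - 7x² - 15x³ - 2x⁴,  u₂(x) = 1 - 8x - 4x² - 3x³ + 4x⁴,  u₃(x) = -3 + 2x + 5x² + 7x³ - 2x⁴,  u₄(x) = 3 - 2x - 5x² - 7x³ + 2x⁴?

Represent each element by its coordinate vector in ℝ⁵.
Row-reduce the 4×5 matrix with these as rows.
Reduction leaves 2 leading entries, giving rank 2.

2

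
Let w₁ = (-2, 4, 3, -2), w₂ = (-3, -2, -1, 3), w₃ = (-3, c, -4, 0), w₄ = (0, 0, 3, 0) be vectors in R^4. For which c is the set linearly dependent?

c = 2

The set is linearly dependent precisely when det[w₁; w₂; w₃; w₄] = 0.
Cofactor expansion gives det = 72 - 36*c.
Solving 72 - 36*c = 0 yields c = 2.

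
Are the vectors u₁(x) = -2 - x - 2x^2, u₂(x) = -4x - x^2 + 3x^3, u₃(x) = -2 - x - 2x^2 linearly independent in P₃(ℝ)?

linearly dependent

Take coordinates with respect to the standard basis {1, x, …, x^3}.
Two of the vectors are equal, giving an immediate dependence.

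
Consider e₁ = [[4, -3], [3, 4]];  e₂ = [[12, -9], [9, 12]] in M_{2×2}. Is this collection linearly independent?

Take coordinates with respect to the standard basis {E₁₁, E₁₂, E₂₁, E₂₂}.
Place the vectors as rows of a 2×4 matrix and reduce to echelon form.
The reduction yields 1 nonzero row, so the rank is 1.
Since rank 1 < 2, the set is linearly dependent.
Indeed 3e₁ - e₂ = 0.

linearly dependent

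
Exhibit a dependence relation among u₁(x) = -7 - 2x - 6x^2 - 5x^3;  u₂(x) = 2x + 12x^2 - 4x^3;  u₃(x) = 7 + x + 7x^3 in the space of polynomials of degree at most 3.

2u₁ + u₂ + 2u₃ = 0

Pass to coordinate vectors relative to the basis {1, x, …, x^3}.
Write the vectors as columns of a matrix and find a nonzero vector in its null space.
The free variable yields coefficients (2, 1, 2) (any nonzero multiple also works).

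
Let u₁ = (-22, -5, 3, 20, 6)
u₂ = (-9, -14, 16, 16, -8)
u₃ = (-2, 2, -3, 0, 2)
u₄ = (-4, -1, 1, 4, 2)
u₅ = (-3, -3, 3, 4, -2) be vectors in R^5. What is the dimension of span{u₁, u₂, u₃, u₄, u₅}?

Put the 5×5 matrix [u₁|u₂|u₃|u₄|u₅] into echelon form.
Exactly 3 pivots survive; hence the rank is 3.

dim = 3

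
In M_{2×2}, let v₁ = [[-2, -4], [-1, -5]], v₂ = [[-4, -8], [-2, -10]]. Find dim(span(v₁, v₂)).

Represent each element by its coordinate vector in ℝ⁴.
Apply Gaussian elimination to the matrix whose rows are v₁, v₂.
Reduction leaves 1 leading entry, giving rank 1.

dim = 1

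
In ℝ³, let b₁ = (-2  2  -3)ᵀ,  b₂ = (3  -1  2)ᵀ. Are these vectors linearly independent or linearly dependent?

Row-reduce the matrix whose columns are b₁, b₂.
The reduction yields 2 nonzero rows, so the rank is 2.
Since rank = 2 (the number of vectors), the set is linearly independent.

linearly independent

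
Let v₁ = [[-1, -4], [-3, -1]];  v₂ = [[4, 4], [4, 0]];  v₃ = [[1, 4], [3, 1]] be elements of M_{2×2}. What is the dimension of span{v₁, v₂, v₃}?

Represent each element by its coordinate vector in ℝ⁴.
Apply Gaussian elimination to the matrix whose rows are v₁, v₂, v₃.
The echelon form has 2 nonzero rows, so the rank is 2.

dim = 2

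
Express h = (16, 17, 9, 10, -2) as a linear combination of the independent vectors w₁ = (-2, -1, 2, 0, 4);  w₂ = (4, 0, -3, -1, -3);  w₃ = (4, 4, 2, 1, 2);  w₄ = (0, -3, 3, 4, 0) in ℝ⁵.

Since w₁, w₂, w₃, w₄ are independent, the coefficients expressing h are uniquely determined by a linear system.
Back-substitution yields (a₁, …, a₄) = (-4, -2, 4, 1).

h = -4w₁ - 2w₂ + 4w₃ + w₄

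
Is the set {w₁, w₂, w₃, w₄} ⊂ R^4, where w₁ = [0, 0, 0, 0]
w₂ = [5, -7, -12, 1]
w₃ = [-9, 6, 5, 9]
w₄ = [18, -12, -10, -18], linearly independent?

One of the vectors is the zero vector, so the set is linearly dependent.

linearly dependent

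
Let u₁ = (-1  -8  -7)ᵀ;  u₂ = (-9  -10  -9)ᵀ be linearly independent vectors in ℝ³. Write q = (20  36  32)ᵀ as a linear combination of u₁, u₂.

q = -2u₁ - 2u₂

Write q = α₁u₁ + α₂u₂ and equate components.
Row-reducing the augmented matrix gives the unique coefficients (α₁, α₂) = (-2, -2).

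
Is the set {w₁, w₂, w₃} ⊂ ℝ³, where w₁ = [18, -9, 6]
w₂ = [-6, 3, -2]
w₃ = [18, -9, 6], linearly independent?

One vector is a scalar multiple of another, so the set is dependent.

linearly dependent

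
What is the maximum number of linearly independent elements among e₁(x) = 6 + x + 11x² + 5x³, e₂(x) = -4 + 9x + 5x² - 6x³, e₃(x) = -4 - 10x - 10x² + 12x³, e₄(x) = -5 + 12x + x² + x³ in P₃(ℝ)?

Represent each element by its coordinate vector in ℝ⁴.
Row-reduce the 4×4 matrix with these as rows.
There are 4 pivot columns, so rank = 4.

4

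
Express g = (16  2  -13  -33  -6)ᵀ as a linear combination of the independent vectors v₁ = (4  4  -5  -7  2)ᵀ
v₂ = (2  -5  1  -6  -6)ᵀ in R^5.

g = 3v₁ + 2v₂

Since v₁, v₂ are independent, the coefficients expressing g are uniquely determined by a linear system.
Back-substitution yields (α₁, α₂) = (3, 2).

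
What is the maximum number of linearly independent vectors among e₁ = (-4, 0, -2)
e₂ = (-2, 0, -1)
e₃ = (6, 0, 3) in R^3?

Put the 3×3 matrix [e₁|e₂|e₃] into echelon form.
The echelon form has 1 nonzero row, so the rank is 1.

1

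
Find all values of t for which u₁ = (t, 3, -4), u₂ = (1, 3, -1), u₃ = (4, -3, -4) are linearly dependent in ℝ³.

The vectors are dependent exactly when the determinant of the matrix with rows u₁, u₂, u₃ vanishes.
Expanding, det = 60 - 15*t.
Solving 60 - 15*t = 0 yields t = 4.

t = 4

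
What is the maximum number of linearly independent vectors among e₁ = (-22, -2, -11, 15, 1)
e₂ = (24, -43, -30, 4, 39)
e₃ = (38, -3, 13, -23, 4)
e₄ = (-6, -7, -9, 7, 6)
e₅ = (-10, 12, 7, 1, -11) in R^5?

Row-reduce the 5×5 matrix with these as rows.
There are 2 pivot columns, so rank = 2.

2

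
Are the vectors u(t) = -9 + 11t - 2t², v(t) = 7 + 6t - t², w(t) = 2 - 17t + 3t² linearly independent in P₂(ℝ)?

Write each element as a coordinate vector in ℝ³ using {1, t, t²}.
Row-reduce the matrix whose columns are u, v, w.
The reduction yields 2 nonzero rows, so the rank is 2.
Since rank 2 < 3, the set is linearly dependent.

linearly dependent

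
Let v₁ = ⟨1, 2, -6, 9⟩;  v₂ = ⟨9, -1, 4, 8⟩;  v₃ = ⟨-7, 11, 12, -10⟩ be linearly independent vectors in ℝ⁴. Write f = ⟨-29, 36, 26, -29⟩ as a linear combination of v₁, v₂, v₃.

f = v₁ - v₂ + 3v₃

Set up the augmented matrix [v₁ | v₂ | v₃ | f] and row-reduce.
Row-reducing the augmented matrix gives the unique coefficients (a₁, a₂, a₃) = (1, -1, 3).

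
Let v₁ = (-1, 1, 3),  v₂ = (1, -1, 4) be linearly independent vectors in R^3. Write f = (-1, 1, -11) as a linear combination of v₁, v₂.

f = -v₁ - 2v₂

Since v₁, v₂ are independent, the coefficients expressing f are uniquely determined by a linear system.
Row-reducing the augmented matrix gives the unique coefficients (a₁, a₂) = (-1, -2).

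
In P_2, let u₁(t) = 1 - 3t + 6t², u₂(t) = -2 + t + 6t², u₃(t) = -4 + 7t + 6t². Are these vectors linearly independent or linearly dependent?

linearly independent

Take coordinates with respect to the standard basis {1, t, t²}.
Form the 3×3 matrix with these as columns; its determinant is -60.
A nonzero determinant means the columns are linearly independent.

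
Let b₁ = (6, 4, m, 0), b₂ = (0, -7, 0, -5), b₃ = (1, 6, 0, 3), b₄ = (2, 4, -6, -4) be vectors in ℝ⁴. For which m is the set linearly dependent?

m = 34/5

Dependence holds iff the 4×4 matrix [b₁ b₂ b₃ b₄] is singular.
Expanding, det = 204 - 30*m.
Solving 204 - 30*m = 0 yields m = 34/5.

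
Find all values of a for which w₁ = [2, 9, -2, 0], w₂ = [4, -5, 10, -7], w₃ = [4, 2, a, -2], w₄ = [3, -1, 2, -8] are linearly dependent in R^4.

a = 44/5

The set is linearly dependent precisely when det[w₁; w₂; w₃; w₄] = 0.
The determinant works out to 165*a - 1452.
Solving 165*a - 1452 = 0 yields a = 44/5.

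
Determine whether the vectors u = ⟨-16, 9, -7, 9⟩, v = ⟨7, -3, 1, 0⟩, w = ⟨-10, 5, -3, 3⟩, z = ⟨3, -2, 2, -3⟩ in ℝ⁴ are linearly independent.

Form the 4×4 matrix with these as columns; its determinant is 0.
A zero determinant means the columns are linearly dependent.
Indeed u - 2v - 3w = 0.

linearly dependent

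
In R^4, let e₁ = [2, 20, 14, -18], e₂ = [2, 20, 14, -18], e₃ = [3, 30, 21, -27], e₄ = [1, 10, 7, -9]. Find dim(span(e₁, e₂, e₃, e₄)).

Put the 4×4 matrix [e₁|e₂|e₃|e₄] into echelon form.
Reduction leaves 1 leading entry, giving rank 1.

1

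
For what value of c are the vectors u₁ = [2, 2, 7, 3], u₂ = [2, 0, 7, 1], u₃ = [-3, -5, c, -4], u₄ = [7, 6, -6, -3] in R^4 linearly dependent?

Dependence holds iff the 4×4 matrix [u₁ u₂ u₃ u₄] is singular.
The determinant works out to 50*c + 220.
This vanishes exactly when c = -22/5.

c = -22/5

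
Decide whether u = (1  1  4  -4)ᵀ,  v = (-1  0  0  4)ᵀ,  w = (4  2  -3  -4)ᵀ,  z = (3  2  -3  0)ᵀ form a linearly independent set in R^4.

Place the vectors as rows of a 4×4 matrix and reduce to echelon form.
The reduction yields 3 nonzero rows, so the rank is 3.
Since rank 3 < 4, the set is linearly dependent.

linearly dependent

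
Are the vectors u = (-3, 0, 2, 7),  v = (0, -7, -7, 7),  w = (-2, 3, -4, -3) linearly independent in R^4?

linearly independent

Row-reduce the matrix whose columns are u, v, w.
The reduction yields 3 nonzero rows, so the rank is 3.
Since rank = 3 (the number of vectors), the set is linearly independent.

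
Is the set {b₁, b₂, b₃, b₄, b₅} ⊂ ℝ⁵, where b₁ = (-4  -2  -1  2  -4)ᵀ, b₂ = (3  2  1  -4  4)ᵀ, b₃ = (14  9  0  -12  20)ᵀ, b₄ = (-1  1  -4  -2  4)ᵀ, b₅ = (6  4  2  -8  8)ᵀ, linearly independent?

linearly dependent

Place the vectors as rows of a 5×5 matrix and reduce to echelon form.
The reduction yields 3 nonzero rows, so the rank is 3.
Since rank 3 < 5, the set is linearly dependent.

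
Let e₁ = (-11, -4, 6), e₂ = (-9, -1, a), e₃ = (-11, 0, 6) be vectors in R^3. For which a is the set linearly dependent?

The vectors are dependent exactly when the determinant of the matrix with rows e₁, e₂, e₃ vanishes.
Cofactor expansion gives det = 44*a - 216.
Setting this to zero gives a = 54/11.

a = 54/11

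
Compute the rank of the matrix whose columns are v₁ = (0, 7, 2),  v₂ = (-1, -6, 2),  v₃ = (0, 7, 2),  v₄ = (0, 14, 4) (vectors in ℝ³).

Form the matrix with v₁, v₂, v₃, v₄ as columns and reduce.
Exactly 2 pivots survive; hence the rank is 2.
(With 4 elements in a 3-dimensional space the rank is at most 3.)

rank 2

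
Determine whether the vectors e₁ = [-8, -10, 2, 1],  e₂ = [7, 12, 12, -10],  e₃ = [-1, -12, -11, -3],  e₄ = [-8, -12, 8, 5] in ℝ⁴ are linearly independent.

Row-reduce the matrix whose columns are e₁, e₂, e₃, e₄.
The reduction yields 4 nonzero rows, so the rank is 4.
Since rank = 4 (the number of vectors), the set is linearly independent.

linearly independent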